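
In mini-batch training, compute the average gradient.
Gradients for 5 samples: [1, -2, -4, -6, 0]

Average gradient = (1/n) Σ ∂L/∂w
Average gradient = -2.2

Average = (1/5)(1 + -2 + -4 + -6 + 0) = -11/5 = -2.2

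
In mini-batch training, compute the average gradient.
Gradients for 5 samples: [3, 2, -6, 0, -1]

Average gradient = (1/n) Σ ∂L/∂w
Average gradient = -0.4

Average = (1/5)(3 + 2 + -6 + 0 + -1) = -2/5 = -0.4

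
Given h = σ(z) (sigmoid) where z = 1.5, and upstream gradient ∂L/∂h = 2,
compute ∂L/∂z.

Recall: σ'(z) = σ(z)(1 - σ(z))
∂L/∂z = 0.2983

σ(1.5) = 0.8176
σ'(1.5) = σ(1.5)(1 - σ(1.5)) = 0.8176 × 0.1824 = 0.1491
∂L/∂z = ∂L/∂h · σ'(z) = 2 × 0.1491 = 0.2983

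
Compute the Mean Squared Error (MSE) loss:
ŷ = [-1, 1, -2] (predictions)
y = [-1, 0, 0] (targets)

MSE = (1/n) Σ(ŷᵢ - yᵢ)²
MSE = 1.667

MSE = (1/3)((-1--1)² + (1-0)² + (-2-0)²) = (1/3)(0 + 1 + 4) = 1.667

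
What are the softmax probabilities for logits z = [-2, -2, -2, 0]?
p = [0.0963, 0.0963, 0.0963, 0.7112]

exp(z) = [0.1353, 0.1353, 0.1353, 1]
Sum = 1.406
p = [0.0963, 0.0963, 0.0963, 0.7112]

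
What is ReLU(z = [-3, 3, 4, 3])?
h = [0, 3, 4, 3]

ReLU applied element-wise: max(0,-3)=0, max(0,3)=3, max(0,4)=4, max(0,3)=3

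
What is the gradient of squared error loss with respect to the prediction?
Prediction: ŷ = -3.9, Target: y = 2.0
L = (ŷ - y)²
∂L/∂ŷ = -11.8

∂L/∂ŷ = 2(ŷ - y) = 2(-3.9 - 2.0) = 2(-5.9) = -11.8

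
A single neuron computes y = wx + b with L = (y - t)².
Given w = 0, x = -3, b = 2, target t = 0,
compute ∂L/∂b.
∂L/∂b = 4

y = wx + b = (0)(-3) + 2 = 2
∂L/∂y = 2(y - t) = 2(2 - 0) = 4
∂y/∂b = 1
∂L/∂b = ∂L/∂y · ∂y/∂b = 4 × 1 = 4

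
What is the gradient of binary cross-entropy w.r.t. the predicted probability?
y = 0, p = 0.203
∂L/∂p = 1.255

∂L/∂p = -y/p + (1-y)/(1-p) = 0 + 1/0.797 = 1.255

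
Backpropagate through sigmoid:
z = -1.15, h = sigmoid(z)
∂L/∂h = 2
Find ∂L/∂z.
∂L/∂z = 0.3653

σ(-1.15) = 0.2405
σ'(-1.15) = σ(-1.15)(1 - σ(-1.15)) = 0.2405 × 0.7595 = 0.1827
∂L/∂z = ∂L/∂h · σ'(z) = 2 × 0.1827 = 0.3653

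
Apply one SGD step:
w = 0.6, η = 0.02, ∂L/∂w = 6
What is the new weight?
w_new = 0.48

w_new = w - η·∂L/∂w = 0.6 - 0.02×(6) = 0.6 - (0.12) = 0.48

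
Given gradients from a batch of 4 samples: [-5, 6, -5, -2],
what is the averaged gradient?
Average gradient = -1.5

Average = (1/4)(-5 + 6 + -5 + -2) = -6/4 = -1.5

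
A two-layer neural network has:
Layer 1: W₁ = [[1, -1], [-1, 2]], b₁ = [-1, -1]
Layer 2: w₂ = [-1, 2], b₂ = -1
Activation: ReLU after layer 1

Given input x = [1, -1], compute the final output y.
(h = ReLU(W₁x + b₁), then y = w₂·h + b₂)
y = -2

Layer 1 pre-activation: z₁ = [1, -4]
After ReLU: h = [1, 0]
Layer 2 output: y = -1×1 + 2×0 + -1 = -2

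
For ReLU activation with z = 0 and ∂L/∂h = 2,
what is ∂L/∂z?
∂L/∂z = 0

h = ReLU(0) = 0
At z = 0: ∂h/∂z = 0 (by convention)
∂L/∂z = ∂L/∂h · ∂h/∂z = 2 × 0 = 0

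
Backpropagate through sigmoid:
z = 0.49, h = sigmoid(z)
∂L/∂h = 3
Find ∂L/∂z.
∂L/∂z = 0.7067

σ(0.49) = 0.6201
σ'(0.49) = σ(0.49)(1 - σ(0.49)) = 0.6201 × 0.3799 = 0.2356
∂L/∂z = ∂L/∂h · σ'(z) = 3 × 0.2356 = 0.7067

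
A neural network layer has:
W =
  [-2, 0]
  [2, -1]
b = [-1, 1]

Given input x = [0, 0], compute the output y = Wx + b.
y = [-1, 1]

Wx = [-2×0 + 0×0, 2×0 + -1×0]
   = [0, 0]
y = Wx + b = [0 + -1, 0 + 1] = [-1, 1]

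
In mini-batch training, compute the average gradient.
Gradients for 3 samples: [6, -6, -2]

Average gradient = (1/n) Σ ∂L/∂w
Average gradient = -0.6667

Average = (1/3)(6 + -6 + -2) = -2/3 = -0.6667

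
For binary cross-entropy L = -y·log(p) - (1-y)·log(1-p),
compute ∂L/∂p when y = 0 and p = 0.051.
∂L/∂p = 1.054

∂L/∂p = -y/p + (1-y)/(1-p) = 0 + 1/0.949 = 1.054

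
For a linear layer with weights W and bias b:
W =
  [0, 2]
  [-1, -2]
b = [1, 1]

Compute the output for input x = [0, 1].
y = [3, -1]

Wx = [0×0 + 2×1, -1×0 + -2×1]
   = [2, -2]
y = Wx + b = [2 + 1, -2 + 1] = [3, -1]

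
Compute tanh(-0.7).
-0.6044

tanh(-0.7) = (e^(-0.7) - e^(0.7))/(e^(-0.7) + e^(0.7)) = -0.6044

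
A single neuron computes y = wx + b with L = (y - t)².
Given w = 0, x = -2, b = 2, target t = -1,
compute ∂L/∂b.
∂L/∂b = 6

y = wx + b = (0)(-2) + 2 = 2
∂L/∂y = 2(y - t) = 2(2 - -1) = 6
∂y/∂b = 1
∂L/∂b = ∂L/∂y · ∂y/∂b = 6 × 1 = 6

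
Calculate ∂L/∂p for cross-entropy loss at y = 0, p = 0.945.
∂L/∂p = 18.18

∂L/∂p = -y/p + (1-y)/(1-p) = 0 + 1/0.055 = 18.18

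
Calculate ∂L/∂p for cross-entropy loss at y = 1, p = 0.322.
∂L/∂p = -3.106

∂L/∂p = -y/p + (1-y)/(1-p) = -1/0.322 + 0 = -3.106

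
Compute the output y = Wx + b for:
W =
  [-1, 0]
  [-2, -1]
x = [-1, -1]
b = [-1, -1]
y = [0, 2]

Wx = [-1×-1 + 0×-1, -2×-1 + -1×-1]
   = [1, 3]
y = Wx + b = [1 + -1, 3 + -1] = [0, 2]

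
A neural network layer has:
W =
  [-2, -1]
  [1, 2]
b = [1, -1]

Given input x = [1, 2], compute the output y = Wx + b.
y = [-3, 4]

Wx = [-2×1 + -1×2, 1×1 + 2×2]
   = [-4, 5]
y = Wx + b = [-4 + 1, 5 + -1] = [-3, 4]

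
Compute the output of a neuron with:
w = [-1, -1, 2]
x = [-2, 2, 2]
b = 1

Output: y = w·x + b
y = 5

y = (-1)(-2) + (-1)(2) + (2)(2) + 1 = 5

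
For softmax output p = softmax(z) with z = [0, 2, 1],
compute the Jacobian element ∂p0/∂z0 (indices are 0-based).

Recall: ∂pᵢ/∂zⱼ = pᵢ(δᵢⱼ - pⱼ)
∂p0/∂z0 = 0.08193

p = softmax(z) = [0.09003, 0.6652, 0.2447]
p0 = 0.09003

∂p0/∂z0 = p0(1 - p0) = 0.09003 × (1 - 0.09003) = 0.08193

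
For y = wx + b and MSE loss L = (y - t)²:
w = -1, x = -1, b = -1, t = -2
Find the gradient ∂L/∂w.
∂L/∂w = -4

y = wx + b = (-1)(-1) + -1 = 0
∂L/∂y = 2(y - t) = 2(0 - -2) = 4
∂y/∂w = x = -1
∂L/∂w = ∂L/∂y · ∂y/∂w = 4 × -1 = -4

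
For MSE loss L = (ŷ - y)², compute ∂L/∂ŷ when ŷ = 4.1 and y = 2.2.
∂L/∂ŷ = 3.8

∂L/∂ŷ = 2(ŷ - y) = 2(4.1 - 2.2) = 2(1.9) = 3.8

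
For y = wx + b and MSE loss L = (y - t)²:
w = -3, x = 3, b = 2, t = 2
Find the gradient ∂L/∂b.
∂L/∂b = -18

y = wx + b = (-3)(3) + 2 = -7
∂L/∂y = 2(y - t) = 2(-7 - 2) = -18
∂y/∂b = 1
∂L/∂b = ∂L/∂y · ∂y/∂b = -18 × 1 = -18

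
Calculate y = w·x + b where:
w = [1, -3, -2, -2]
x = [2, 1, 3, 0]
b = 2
y = -5

y = (1)(2) + (-3)(1) + (-2)(3) + (-2)(0) + 2 = -5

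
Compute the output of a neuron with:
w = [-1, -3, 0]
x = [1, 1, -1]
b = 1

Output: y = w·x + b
y = -3

y = (-1)(1) + (-3)(1) + (0)(-1) + 1 = -3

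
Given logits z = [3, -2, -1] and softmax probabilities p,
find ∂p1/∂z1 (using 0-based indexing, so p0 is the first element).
∂p1/∂z1 = 0.00653

p = softmax(z) = [0.9756, 0.006573, 0.01787]
p1 = 0.006573

∂p1/∂z1 = p1(1 - p1) = 0.006573 × (1 - 0.006573) = 0.00653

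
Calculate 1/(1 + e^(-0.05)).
0.5125

sigmoid(0.05) = 1/(1 + e^(-0.05)) = 1/(1 + 0.9512) = 0.5125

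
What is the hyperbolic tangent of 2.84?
0.9932

tanh(2.84) = (e^(2.84) - e^(-2.84))/(e^(2.84) + e^(-2.84)) = 0.9932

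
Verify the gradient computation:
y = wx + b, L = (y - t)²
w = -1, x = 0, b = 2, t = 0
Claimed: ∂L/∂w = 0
Correct

y = (-1)(0) + 2 = 2
∂L/∂y = 2(y - t) = 2(2 - 0) = 4
∂y/∂w = x = 0
∂L/∂w = 4 × 0 = 0

Claimed value: 0
Correct: The correct gradient is 0.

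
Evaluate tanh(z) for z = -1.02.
-0.7699

tanh(-1.02) = (e^(-1.02) - e^(1.02))/(e^(-1.02) + e^(1.02)) = -0.7699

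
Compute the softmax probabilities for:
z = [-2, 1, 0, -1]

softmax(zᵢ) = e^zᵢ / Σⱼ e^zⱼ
p = [0.0321, 0.6439, 0.2369, 0.0871]

exp(z) = [0.1353, 2.718, 1, 0.3679]
Sum = 4.221
p = [0.0321, 0.6439, 0.2369, 0.0871]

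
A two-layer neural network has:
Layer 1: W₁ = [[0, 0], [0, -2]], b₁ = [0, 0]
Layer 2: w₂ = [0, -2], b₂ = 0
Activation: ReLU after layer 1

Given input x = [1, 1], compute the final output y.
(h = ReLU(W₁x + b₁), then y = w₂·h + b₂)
y = 0

Layer 1 pre-activation: z₁ = [0, -2]
After ReLU: h = [0, 0]
Layer 2 output: y = 0×0 + -2×0 + 0 = 0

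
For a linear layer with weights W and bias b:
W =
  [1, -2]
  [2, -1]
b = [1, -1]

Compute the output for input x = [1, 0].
y = [2, 1]

Wx = [1×1 + -2×0, 2×1 + -1×0]
   = [1, 2]
y = Wx + b = [1 + 1, 2 + -1] = [2, 1]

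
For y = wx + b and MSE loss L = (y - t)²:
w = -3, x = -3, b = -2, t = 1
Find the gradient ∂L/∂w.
∂L/∂w = -36

y = wx + b = (-3)(-3) + -2 = 7
∂L/∂y = 2(y - t) = 2(7 - 1) = 12
∂y/∂w = x = -3
∂L/∂w = ∂L/∂y · ∂y/∂w = 12 × -3 = -36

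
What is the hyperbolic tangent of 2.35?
0.982

tanh(2.35) = (e^(2.35) - e^(-2.35))/(e^(2.35) + e^(-2.35)) = 0.982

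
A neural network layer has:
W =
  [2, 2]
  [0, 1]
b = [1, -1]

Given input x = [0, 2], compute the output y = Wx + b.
y = [5, 1]

Wx = [2×0 + 2×2, 0×0 + 1×2]
   = [4, 2]
y = Wx + b = [4 + 1, 2 + -1] = [5, 1]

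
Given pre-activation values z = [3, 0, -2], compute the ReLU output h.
h = [3, 0, 0]

ReLU applied element-wise: max(0,3)=3, max(0,0)=0, max(0,-2)=0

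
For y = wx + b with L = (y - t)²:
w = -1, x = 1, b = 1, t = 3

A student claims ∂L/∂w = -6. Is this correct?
Correct

y = (-1)(1) + 1 = 0
∂L/∂y = 2(y - t) = 2(0 - 3) = -6
∂y/∂w = x = 1
∂L/∂w = -6 × 1 = -6

Claimed value: -6
Correct: The correct gradient is -6.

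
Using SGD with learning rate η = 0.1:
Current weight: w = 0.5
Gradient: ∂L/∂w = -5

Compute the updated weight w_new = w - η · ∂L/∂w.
w_new = 1

w_new = w - η·∂L/∂w = 0.5 - 0.1×(-5) = 0.5 - (-0.5) = 1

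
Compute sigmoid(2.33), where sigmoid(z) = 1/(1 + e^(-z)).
0.9113

sigmoid(2.33) = 1/(1 + e^(-2.33)) = 1/(1 + 0.0973) = 0.9113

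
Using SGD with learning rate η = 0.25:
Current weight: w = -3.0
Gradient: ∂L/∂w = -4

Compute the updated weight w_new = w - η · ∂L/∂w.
w_new = -2

w_new = w - η·∂L/∂w = -3.0 - 0.25×(-4) = -3.0 - (-1) = -2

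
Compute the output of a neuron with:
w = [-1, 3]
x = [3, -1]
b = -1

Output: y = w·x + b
y = -7

y = (-1)(3) + (3)(-1) + -1 = -7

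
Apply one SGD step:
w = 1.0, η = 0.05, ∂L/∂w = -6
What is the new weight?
w_new = 1.3

w_new = w - η·∂L/∂w = 1.0 - 0.05×(-6) = 1.0 - (-0.3) = 1.3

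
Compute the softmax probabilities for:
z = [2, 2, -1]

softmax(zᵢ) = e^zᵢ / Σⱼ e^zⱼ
p = [0.4879, 0.4879, 0.0243]

exp(z) = [7.389, 7.389, 0.3679]
Sum = 15.15
p = [0.4879, 0.4879, 0.0243]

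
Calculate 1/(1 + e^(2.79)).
0.05787

sigmoid(-2.79) = 1/(1 + e^(2.79)) = 1/(1 + 16.28) = 0.05787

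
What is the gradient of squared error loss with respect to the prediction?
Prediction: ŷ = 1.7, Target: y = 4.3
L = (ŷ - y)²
∂L/∂ŷ = -5.2

∂L/∂ŷ = 2(ŷ - y) = 2(1.7 - 4.3) = 2(-2.6) = -5.2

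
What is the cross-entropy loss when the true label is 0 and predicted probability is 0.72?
L = 1.273

L = -0·log(0.72) - 1·log(0.28) = -log(0.28) = 1.273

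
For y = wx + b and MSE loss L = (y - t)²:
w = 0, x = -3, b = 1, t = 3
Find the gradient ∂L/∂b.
∂L/∂b = -4

y = wx + b = (0)(-3) + 1 = 1
∂L/∂y = 2(y - t) = 2(1 - 3) = -4
∂y/∂b = 1
∂L/∂b = ∂L/∂y · ∂y/∂b = -4 × 1 = -4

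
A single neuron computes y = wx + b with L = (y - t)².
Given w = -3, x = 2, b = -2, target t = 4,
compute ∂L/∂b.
∂L/∂b = -24

y = wx + b = (-3)(2) + -2 = -8
∂L/∂y = 2(y - t) = 2(-8 - 4) = -24
∂y/∂b = 1
∂L/∂b = ∂L/∂y · ∂y/∂b = -24 × 1 = -24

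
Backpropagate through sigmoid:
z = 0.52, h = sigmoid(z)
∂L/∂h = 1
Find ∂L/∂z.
∂L/∂z = 0.2338

σ(0.52) = 0.6271
σ'(0.52) = σ(0.52)(1 - σ(0.52)) = 0.6271 × 0.3729 = 0.2338
∂L/∂z = ∂L/∂h · σ'(z) = 1 × 0.2338 = 0.2338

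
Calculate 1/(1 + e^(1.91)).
0.129

sigmoid(-1.91) = 1/(1 + e^(1.91)) = 1/(1 + 6.753) = 0.129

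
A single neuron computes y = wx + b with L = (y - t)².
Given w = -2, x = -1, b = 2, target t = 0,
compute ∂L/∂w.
∂L/∂w = -8

y = wx + b = (-2)(-1) + 2 = 4
∂L/∂y = 2(y - t) = 2(4 - 0) = 8
∂y/∂w = x = -1
∂L/∂w = ∂L/∂y · ∂y/∂w = 8 × -1 = -8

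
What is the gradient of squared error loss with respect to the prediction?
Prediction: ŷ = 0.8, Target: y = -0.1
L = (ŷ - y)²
∂L/∂ŷ = 1.8

∂L/∂ŷ = 2(ŷ - y) = 2(0.8 - -0.1) = 2(0.9) = 1.8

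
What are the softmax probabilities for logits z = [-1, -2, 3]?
p = [0.0179, 0.0066, 0.9756]

exp(z) = [0.3679, 0.1353, 20.09]
Sum = 20.59
p = [0.0179, 0.0066, 0.9756]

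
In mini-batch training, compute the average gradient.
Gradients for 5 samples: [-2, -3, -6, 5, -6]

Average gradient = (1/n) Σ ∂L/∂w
Average gradient = -2.4

Average = (1/5)(-2 + -3 + -6 + 5 + -6) = -12/5 = -2.4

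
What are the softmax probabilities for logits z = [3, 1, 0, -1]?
p = [0.831, 0.1125, 0.0414, 0.0152]

exp(z) = [20.09, 2.718, 1, 0.3679]
Sum = 24.17
p = [0.831, 0.1125, 0.0414, 0.0152]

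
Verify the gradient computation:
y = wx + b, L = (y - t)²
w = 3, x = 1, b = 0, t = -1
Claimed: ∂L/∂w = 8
Correct

y = (3)(1) + 0 = 3
∂L/∂y = 2(y - t) = 2(3 - -1) = 8
∂y/∂w = x = 1
∂L/∂w = 8 × 1 = 8

Claimed value: 8
Correct: The correct gradient is 8.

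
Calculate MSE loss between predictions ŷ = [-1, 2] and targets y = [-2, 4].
MSE = 2.5

MSE = (1/2)((-1--2)² + (2-4)²) = (1/2)(1 + 4) = 2.5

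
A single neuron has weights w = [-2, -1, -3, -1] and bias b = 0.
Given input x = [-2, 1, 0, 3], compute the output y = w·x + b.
y = 0

y = (-2)(-2) + (-1)(1) + (-3)(0) + (-1)(3) + 0 = 0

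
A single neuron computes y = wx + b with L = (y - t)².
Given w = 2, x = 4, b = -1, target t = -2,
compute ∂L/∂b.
∂L/∂b = 18

y = wx + b = (2)(4) + -1 = 7
∂L/∂y = 2(y - t) = 2(7 - -2) = 18
∂y/∂b = 1
∂L/∂b = ∂L/∂y · ∂y/∂b = 18 × 1 = 18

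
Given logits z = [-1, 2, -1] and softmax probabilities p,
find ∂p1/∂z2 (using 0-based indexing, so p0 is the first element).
∂p1/∂z2 = -0.04118

p = softmax(z) = [0.04528, 0.9094, 0.04528]
p1 = 0.9094, p2 = 0.04528

∂p1/∂z2 = -p1 × p2 = -0.9094 × 0.04528 = -0.04118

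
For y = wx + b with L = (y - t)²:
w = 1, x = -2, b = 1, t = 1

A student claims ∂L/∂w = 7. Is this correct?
Incorrect

y = (1)(-2) + 1 = -1
∂L/∂y = 2(y - t) = 2(-1 - 1) = -4
∂y/∂w = x = -2
∂L/∂w = -4 × -2 = 8

Claimed value: 7
Incorrect: The correct gradient is 8.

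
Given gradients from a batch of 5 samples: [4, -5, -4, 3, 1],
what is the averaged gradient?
Average gradient = -0.2

Average = (1/5)(4 + -5 + -4 + 3 + 1) = -1/5 = -0.2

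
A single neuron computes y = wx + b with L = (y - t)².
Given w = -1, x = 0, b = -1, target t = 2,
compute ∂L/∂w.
∂L/∂w = 0

y = wx + b = (-1)(0) + -1 = -1
∂L/∂y = 2(y - t) = 2(-1 - 2) = -6
∂y/∂w = x = 0
∂L/∂w = ∂L/∂y · ∂y/∂w = -6 × 0 = 0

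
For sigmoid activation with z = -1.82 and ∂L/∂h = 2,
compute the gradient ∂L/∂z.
∂L/∂z = 0.24

σ(-1.82) = 0.1394
σ'(-1.82) = σ(-1.82)(1 - σ(-1.82)) = 0.1394 × 0.8606 = 0.12
∂L/∂z = ∂L/∂h · σ'(z) = 2 × 0.12 = 0.24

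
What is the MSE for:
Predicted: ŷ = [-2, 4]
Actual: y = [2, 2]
MSE = 10

MSE = (1/2)((-2-2)² + (4-2)²) = (1/2)(16 + 4) = 10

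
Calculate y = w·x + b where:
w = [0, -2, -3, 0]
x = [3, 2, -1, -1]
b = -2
y = -3

y = (0)(3) + (-2)(2) + (-3)(-1) + (0)(-1) + -2 = -3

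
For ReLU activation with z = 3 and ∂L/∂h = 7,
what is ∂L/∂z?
∂L/∂z = 7

h = ReLU(3) = 3
Since z > 0: ∂h/∂z = 1
∂L/∂z = ∂L/∂h · ∂h/∂z = 7 × 1 = 7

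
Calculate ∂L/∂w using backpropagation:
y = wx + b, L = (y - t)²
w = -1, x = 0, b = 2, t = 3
∂L/∂w = 0

y = wx + b = (-1)(0) + 2 = 2
∂L/∂y = 2(y - t) = 2(2 - 3) = -2
∂y/∂w = x = 0
∂L/∂w = ∂L/∂y · ∂y/∂w = -2 × 0 = 0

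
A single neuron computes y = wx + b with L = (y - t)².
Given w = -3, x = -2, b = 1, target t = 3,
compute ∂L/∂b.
∂L/∂b = 8

y = wx + b = (-3)(-2) + 1 = 7
∂L/∂y = 2(y - t) = 2(7 - 3) = 8
∂y/∂b = 1
∂L/∂b = ∂L/∂y · ∂y/∂b = 8 × 1 = 8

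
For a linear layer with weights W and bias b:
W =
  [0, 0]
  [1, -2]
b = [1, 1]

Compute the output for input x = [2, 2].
y = [1, -1]

Wx = [0×2 + 0×2, 1×2 + -2×2]
   = [0, -2]
y = Wx + b = [0 + 1, -2 + 1] = [1, -1]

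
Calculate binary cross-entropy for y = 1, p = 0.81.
L = 0.2107

L = -1·log(0.81) - 0·log(0.19) = -log(0.81) = 0.2107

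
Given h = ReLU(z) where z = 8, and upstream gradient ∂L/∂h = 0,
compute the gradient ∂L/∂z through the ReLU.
∂L/∂z = 0

h = ReLU(8) = 8
Since z > 0: ∂h/∂z = 1
∂L/∂z = ∂L/∂h · ∂h/∂z = 0 × 1 = 0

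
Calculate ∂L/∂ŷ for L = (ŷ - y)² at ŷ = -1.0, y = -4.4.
∂L/∂ŷ = 6.8

∂L/∂ŷ = 2(ŷ - y) = 2(-1.0 - -4.4) = 2(3.4) = 6.8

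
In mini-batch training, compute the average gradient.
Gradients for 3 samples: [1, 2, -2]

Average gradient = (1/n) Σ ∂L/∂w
Average gradient = 0.3333

Average = (1/3)(1 + 2 + -2) = 1/3 = 0.3333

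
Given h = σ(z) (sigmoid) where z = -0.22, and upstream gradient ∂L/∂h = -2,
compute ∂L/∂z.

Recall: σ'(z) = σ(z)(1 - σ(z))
∂L/∂z = -0.494

σ(-0.22) = 0.4452
σ'(-0.22) = σ(-0.22)(1 - σ(-0.22)) = 0.4452 × 0.5548 = 0.247
∂L/∂z = ∂L/∂h · σ'(z) = -2 × 0.247 = -0.494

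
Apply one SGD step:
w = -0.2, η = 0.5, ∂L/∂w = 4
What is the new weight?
w_new = -2.2

w_new = w - η·∂L/∂w = -0.2 - 0.5×(4) = -0.2 - (2) = -2.2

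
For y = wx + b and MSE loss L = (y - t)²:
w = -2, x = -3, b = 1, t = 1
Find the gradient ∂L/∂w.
∂L/∂w = -36

y = wx + b = (-2)(-3) + 1 = 7
∂L/∂y = 2(y - t) = 2(7 - 1) = 12
∂y/∂w = x = -3
∂L/∂w = ∂L/∂y · ∂y/∂w = 12 × -3 = -36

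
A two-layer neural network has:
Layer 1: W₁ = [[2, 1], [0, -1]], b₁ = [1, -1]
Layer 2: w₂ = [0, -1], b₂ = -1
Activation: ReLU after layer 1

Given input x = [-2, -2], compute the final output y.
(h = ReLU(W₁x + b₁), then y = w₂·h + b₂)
y = -2

Layer 1 pre-activation: z₁ = [-5, 1]
After ReLU: h = [0, 1]
Layer 2 output: y = 0×0 + -1×1 + -1 = -2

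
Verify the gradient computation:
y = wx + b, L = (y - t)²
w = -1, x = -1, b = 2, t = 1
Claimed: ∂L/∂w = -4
Correct

y = (-1)(-1) + 2 = 3
∂L/∂y = 2(y - t) = 2(3 - 1) = 4
∂y/∂w = x = -1
∂L/∂w = 4 × -1 = -4

Claimed value: -4
Correct: The correct gradient is -4.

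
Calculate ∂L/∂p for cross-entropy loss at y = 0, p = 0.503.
∂L/∂p = 2.012

∂L/∂p = -y/p + (1-y)/(1-p) = 0 + 1/0.497 = 2.012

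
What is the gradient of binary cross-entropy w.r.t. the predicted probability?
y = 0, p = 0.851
∂L/∂p = 6.711

∂L/∂p = -y/p + (1-y)/(1-p) = 0 + 1/0.149 = 6.711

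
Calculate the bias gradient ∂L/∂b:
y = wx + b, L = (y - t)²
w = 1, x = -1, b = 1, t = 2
∂L/∂b = -4

y = wx + b = (1)(-1) + 1 = 0
∂L/∂y = 2(y - t) = 2(0 - 2) = -4
∂y/∂b = 1
∂L/∂b = ∂L/∂y · ∂y/∂b = -4 × 1 = -4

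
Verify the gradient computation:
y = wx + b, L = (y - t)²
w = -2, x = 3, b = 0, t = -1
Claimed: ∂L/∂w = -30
Correct

y = (-2)(3) + 0 = -6
∂L/∂y = 2(y - t) = 2(-6 - -1) = -10
∂y/∂w = x = 3
∂L/∂w = -10 × 3 = -30

Claimed value: -30
Correct: The correct gradient is -30.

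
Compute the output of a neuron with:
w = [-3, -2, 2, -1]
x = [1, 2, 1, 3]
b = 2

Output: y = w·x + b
y = -6

y = (-3)(1) + (-2)(2) + (2)(1) + (-1)(3) + 2 = -6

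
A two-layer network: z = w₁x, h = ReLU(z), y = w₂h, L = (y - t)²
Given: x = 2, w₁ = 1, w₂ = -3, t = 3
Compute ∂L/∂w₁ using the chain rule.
∂L/∂w₁ = 108

Forward pass:
z = w₁x = 1×2 = 2
h = ReLU(2) = 2
y = w₂h = -3×2 = -6

Backward pass:
∂L/∂y = 2(y - t) = 2(-6 - 3) = -18
∂y/∂h = w₂ = -3
∂h/∂z = 1 (ReLU derivative)
∂z/∂w₁ = x = 2

∂L/∂w₁ = -18 × -3 × 1 × 2 = 108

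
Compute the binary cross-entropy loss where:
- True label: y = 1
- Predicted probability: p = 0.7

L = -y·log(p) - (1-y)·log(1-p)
L = 0.3567

L = -1·log(0.7) - 0·log(0.3) = -log(0.7) = 0.3567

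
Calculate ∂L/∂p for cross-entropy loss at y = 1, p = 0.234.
∂L/∂p = -4.274

∂L/∂p = -y/p + (1-y)/(1-p) = -1/0.234 + 0 = -4.274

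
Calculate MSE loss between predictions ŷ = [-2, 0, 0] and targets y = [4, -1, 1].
MSE = 12.67

MSE = (1/3)((-2-4)² + (0--1)² + (0-1)²) = (1/3)(36 + 1 + 1) = 12.67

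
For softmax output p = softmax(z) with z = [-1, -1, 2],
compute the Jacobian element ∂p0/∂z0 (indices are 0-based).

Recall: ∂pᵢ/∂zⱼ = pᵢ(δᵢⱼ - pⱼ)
∂p0/∂z0 = 0.04323

p = softmax(z) = [0.04528, 0.04528, 0.9094]
p0 = 0.04528

∂p0/∂z0 = p0(1 - p0) = 0.04528 × (1 - 0.04528) = 0.04323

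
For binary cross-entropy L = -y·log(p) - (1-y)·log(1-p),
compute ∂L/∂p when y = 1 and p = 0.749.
∂L/∂p = -1.335

∂L/∂p = -y/p + (1-y)/(1-p) = -1/0.749 + 0 = -1.335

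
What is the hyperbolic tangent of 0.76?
0.6411

tanh(0.76) = (e^(0.76) - e^(-0.76))/(e^(0.76) + e^(-0.76)) = 0.6411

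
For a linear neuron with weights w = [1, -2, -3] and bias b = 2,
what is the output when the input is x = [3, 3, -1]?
y = 2

y = (1)(3) + (-2)(3) + (-3)(-1) + 2 = 2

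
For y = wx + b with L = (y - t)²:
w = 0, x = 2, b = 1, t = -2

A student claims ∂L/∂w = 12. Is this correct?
Correct

y = (0)(2) + 1 = 1
∂L/∂y = 2(y - t) = 2(1 - -2) = 6
∂y/∂w = x = 2
∂L/∂w = 6 × 2 = 12

Claimed value: 12
Correct: The correct gradient is 12.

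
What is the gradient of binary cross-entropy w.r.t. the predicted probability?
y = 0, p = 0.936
∂L/∂p = 15.62

∂L/∂p = -y/p + (1-y)/(1-p) = 0 + 1/0.064 = 15.62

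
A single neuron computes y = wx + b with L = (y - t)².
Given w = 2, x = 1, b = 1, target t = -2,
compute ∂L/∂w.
∂L/∂w = 10

y = wx + b = (2)(1) + 1 = 3
∂L/∂y = 2(y - t) = 2(3 - -2) = 10
∂y/∂w = x = 1
∂L/∂w = ∂L/∂y · ∂y/∂w = 10 × 1 = 10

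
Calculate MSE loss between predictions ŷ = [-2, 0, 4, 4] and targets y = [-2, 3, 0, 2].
MSE = 7.25

MSE = (1/4)((-2--2)² + (0-3)² + (4-0)² + (4-2)²) = (1/4)(0 + 9 + 16 + 4) = 7.25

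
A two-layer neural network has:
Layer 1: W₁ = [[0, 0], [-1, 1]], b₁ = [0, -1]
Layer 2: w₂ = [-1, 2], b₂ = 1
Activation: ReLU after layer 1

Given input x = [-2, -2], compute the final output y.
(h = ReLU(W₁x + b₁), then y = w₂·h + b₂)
y = 1

Layer 1 pre-activation: z₁ = [0, -1]
After ReLU: h = [0, 0]
Layer 2 output: y = -1×0 + 2×0 + 1 = 1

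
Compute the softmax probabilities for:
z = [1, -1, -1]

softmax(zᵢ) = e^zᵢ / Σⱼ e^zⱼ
p = [0.787, 0.1065, 0.1065]

exp(z) = [2.718, 0.3679, 0.3679]
Sum = 3.454
p = [0.787, 0.1065, 0.1065]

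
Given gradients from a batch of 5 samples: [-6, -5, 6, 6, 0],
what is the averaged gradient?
Average gradient = 0.2

Average = (1/5)(-6 + -5 + 6 + 6 + 0) = 1/5 = 0.2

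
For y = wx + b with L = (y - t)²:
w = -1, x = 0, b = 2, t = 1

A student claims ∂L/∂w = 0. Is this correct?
Correct

y = (-1)(0) + 2 = 2
∂L/∂y = 2(y - t) = 2(2 - 1) = 2
∂y/∂w = x = 0
∂L/∂w = 2 × 0 = 0

Claimed value: 0
Correct: The correct gradient is 0.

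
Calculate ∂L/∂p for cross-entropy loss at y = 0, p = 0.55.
∂L/∂p = 2.222

∂L/∂p = -y/p + (1-y)/(1-p) = 0 + 1/0.45 = 2.222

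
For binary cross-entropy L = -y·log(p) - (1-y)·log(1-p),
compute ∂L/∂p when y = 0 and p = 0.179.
∂L/∂p = 1.218

∂L/∂p = -y/p + (1-y)/(1-p) = 0 + 1/0.821 = 1.218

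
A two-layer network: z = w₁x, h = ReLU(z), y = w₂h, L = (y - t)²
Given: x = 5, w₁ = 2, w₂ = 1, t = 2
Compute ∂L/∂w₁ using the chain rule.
∂L/∂w₁ = 80

Forward pass:
z = w₁x = 2×5 = 10
h = ReLU(10) = 10
y = w₂h = 1×10 = 10

Backward pass:
∂L/∂y = 2(y - t) = 2(10 - 2) = 16
∂y/∂h = w₂ = 1
∂h/∂z = 1 (ReLU derivative)
∂z/∂w₁ = x = 5

∂L/∂w₁ = 16 × 1 × 1 × 5 = 80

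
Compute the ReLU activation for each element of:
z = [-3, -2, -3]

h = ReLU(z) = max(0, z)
h = [0, 0, 0]

ReLU applied element-wise: max(0,-3)=0, max(0,-2)=0, max(0,-3)=0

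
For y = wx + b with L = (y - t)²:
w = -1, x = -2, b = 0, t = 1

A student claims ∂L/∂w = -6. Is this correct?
Incorrect

y = (-1)(-2) + 0 = 2
∂L/∂y = 2(y - t) = 2(2 - 1) = 2
∂y/∂w = x = -2
∂L/∂w = 2 × -2 = -4

Claimed value: -6
Incorrect: The correct gradient is -4.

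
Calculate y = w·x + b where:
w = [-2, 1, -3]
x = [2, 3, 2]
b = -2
y = -9

y = (-2)(2) + (1)(3) + (-3)(2) + -2 = -9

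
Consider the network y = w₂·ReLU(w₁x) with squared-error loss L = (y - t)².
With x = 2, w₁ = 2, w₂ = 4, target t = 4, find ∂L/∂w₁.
∂L/∂w₁ = 192

Forward pass:
z = w₁x = 2×2 = 4
h = ReLU(4) = 4
y = w₂h = 4×4 = 16

Backward pass:
∂L/∂y = 2(y - t) = 2(16 - 4) = 24
∂y/∂h = w₂ = 4
∂h/∂z = 1 (ReLU derivative)
∂z/∂w₁ = x = 2

∂L/∂w₁ = 24 × 4 × 1 × 2 = 192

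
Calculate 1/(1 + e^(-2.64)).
0.9334

sigmoid(2.64) = 1/(1 + e^(-2.64)) = 1/(1 + 0.07136) = 0.9334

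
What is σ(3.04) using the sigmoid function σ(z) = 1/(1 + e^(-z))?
0.9543

sigmoid(3.04) = 1/(1 + e^(-3.04)) = 1/(1 + 0.04783) = 0.9543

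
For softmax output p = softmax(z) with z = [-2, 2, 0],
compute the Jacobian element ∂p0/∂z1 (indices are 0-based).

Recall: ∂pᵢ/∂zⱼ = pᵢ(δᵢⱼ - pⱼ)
∂p0/∂z1 = -0.01376

p = softmax(z) = [0.01588, 0.8668, 0.1173]
p0 = 0.01588, p1 = 0.8668

∂p0/∂z1 = -p0 × p1 = -0.01588 × 0.8668 = -0.01376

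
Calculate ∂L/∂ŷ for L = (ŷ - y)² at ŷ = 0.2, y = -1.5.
∂L/∂ŷ = 3.4

∂L/∂ŷ = 2(ŷ - y) = 2(0.2 - -1.5) = 2(1.7) = 3.4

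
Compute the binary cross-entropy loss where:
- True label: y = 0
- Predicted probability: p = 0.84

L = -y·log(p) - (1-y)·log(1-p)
L = 1.833

L = -0·log(0.84) - 1·log(0.16) = -log(0.16) = 1.833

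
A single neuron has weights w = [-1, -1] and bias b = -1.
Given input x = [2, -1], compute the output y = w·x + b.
y = -2

y = (-1)(2) + (-1)(-1) + -1 = -2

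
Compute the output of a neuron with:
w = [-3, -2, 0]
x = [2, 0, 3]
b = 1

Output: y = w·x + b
y = -5

y = (-3)(2) + (-2)(0) + (0)(3) + 1 = -5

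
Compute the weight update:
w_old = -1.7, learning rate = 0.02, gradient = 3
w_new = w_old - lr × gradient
w_new = -1.76

w_new = w - η·∂L/∂w = -1.7 - 0.02×(3) = -1.7 - (0.06) = -1.76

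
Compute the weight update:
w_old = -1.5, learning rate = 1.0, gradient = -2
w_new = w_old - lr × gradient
w_new = 0.5

w_new = w - η·∂L/∂w = -1.5 - 1.0×(-2) = -1.5 - (-2) = 0.5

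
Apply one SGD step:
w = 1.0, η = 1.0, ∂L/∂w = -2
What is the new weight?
w_new = 3

w_new = w - η·∂L/∂w = 1.0 - 1.0×(-2) = 1.0 - (-2) = 3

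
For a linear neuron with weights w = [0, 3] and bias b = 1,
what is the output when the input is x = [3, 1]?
y = 4

y = (0)(3) + (3)(1) + 1 = 4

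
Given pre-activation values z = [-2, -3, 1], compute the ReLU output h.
h = [0, 0, 1]

ReLU applied element-wise: max(0,-2)=0, max(0,-3)=0, max(0,1)=1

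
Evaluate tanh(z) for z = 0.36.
0.3452

tanh(0.36) = (e^(0.36) - e^(-0.36))/(e^(0.36) + e^(-0.36)) = 0.3452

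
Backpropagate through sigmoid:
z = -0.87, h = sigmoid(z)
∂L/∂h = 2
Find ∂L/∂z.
∂L/∂z = 0.4162

σ(-0.87) = 0.2953
σ'(-0.87) = σ(-0.87)(1 - σ(-0.87)) = 0.2953 × 0.7047 = 0.2081
∂L/∂z = ∂L/∂h · σ'(z) = 2 × 0.2081 = 0.4162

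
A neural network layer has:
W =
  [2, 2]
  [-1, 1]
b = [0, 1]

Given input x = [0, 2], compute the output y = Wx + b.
y = [4, 3]

Wx = [2×0 + 2×2, -1×0 + 1×2]
   = [4, 2]
y = Wx + b = [4 + 0, 2 + 1] = [4, 3]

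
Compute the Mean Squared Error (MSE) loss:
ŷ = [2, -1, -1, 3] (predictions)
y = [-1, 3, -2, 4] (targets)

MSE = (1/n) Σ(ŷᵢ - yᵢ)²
MSE = 6.75

MSE = (1/4)((2--1)² + (-1-3)² + (-1--2)² + (3-4)²) = (1/4)(9 + 16 + 1 + 1) = 6.75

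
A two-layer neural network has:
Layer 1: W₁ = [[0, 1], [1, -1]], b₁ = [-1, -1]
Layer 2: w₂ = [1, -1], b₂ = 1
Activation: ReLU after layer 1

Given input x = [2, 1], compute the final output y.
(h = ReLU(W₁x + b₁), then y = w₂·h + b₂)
y = 1

Layer 1 pre-activation: z₁ = [0, 0]
After ReLU: h = [0, 0]
Layer 2 output: y = 1×0 + -1×0 + 1 = 1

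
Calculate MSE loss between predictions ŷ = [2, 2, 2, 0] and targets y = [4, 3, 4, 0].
MSE = 2.25

MSE = (1/4)((2-4)² + (2-3)² + (2-4)² + (0-0)²) = (1/4)(4 + 1 + 4 + 0) = 2.25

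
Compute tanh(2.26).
0.9785

tanh(2.26) = (e^(2.26) - e^(-2.26))/(e^(2.26) + e^(-2.26)) = 0.9785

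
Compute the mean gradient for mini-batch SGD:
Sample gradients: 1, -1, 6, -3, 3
Average gradient = 1.2

Average = (1/5)(1 + -1 + 6 + -3 + 3) = 6/5 = 1.2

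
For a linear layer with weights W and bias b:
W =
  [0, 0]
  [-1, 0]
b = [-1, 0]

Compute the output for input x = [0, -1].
y = [-1, 0]

Wx = [0×0 + 0×-1, -1×0 + 0×-1]
   = [0, 0]
y = Wx + b = [0 + -1, 0 + 0] = [-1, 0]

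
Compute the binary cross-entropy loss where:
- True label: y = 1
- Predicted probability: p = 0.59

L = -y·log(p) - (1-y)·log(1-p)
L = 0.5276

L = -1·log(0.59) - 0·log(0.41) = -log(0.59) = 0.5276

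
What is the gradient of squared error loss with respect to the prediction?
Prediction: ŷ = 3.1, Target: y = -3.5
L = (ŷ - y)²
∂L/∂ŷ = 13.2

∂L/∂ŷ = 2(ŷ - y) = 2(3.1 - -3.5) = 2(6.6) = 13.2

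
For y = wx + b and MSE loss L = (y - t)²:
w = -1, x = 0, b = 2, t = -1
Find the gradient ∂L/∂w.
∂L/∂w = 0

y = wx + b = (-1)(0) + 2 = 2
∂L/∂y = 2(y - t) = 2(2 - -1) = 6
∂y/∂w = x = 0
∂L/∂w = ∂L/∂y · ∂y/∂w = 6 × 0 = 0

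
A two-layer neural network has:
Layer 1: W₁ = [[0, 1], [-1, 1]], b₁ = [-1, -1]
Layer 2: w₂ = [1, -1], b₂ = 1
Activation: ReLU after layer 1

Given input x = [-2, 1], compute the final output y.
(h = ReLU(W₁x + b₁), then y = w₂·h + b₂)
y = -1

Layer 1 pre-activation: z₁ = [0, 2]
After ReLU: h = [0, 2]
Layer 2 output: y = 1×0 + -1×2 + 1 = -1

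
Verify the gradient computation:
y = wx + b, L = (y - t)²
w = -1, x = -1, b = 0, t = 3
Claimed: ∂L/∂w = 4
Correct

y = (-1)(-1) + 0 = 1
∂L/∂y = 2(y - t) = 2(1 - 3) = -4
∂y/∂w = x = -1
∂L/∂w = -4 × -1 = 4

Claimed value: 4
Correct: The correct gradient is 4.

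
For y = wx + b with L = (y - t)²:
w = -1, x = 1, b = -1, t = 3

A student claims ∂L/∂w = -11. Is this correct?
Incorrect

y = (-1)(1) + -1 = -2
∂L/∂y = 2(y - t) = 2(-2 - 3) = -10
∂y/∂w = x = 1
∂L/∂w = -10 × 1 = -10

Claimed value: -11
Incorrect: The correct gradient is -10.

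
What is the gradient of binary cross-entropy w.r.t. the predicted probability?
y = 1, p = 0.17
∂L/∂p = -5.882

∂L/∂p = -y/p + (1-y)/(1-p) = -1/0.17 + 0 = -5.882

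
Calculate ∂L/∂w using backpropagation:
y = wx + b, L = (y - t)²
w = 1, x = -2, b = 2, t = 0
∂L/∂w = 0

y = wx + b = (1)(-2) + 2 = 0
∂L/∂y = 2(y - t) = 2(0 - 0) = 0
∂y/∂w = x = -2
∂L/∂w = ∂L/∂y · ∂y/∂w = 0 × -2 = 0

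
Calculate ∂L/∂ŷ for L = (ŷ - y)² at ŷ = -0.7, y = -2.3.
∂L/∂ŷ = 3.2

∂L/∂ŷ = 2(ŷ - y) = 2(-0.7 - -2.3) = 2(1.6) = 3.2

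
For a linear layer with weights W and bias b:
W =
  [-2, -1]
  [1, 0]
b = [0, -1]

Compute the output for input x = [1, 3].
y = [-5, 0]

Wx = [-2×1 + -1×3, 1×1 + 0×3]
   = [-5, 1]
y = Wx + b = [-5 + 0, 1 + -1] = [-5, 0]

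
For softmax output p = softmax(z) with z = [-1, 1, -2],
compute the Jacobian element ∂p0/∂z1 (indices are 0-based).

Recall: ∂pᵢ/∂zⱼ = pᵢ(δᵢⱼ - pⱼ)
∂p0/∂z1 = -0.09636

p = softmax(z) = [0.1142, 0.8438, 0.04201]
p0 = 0.1142, p1 = 0.8438

∂p0/∂z1 = -p0 × p1 = -0.1142 × 0.8438 = -0.09636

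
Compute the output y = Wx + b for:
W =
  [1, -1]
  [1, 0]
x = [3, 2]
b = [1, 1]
y = [2, 4]

Wx = [1×3 + -1×2, 1×3 + 0×2]
   = [1, 3]
y = Wx + b = [1 + 1, 3 + 1] = [2, 4]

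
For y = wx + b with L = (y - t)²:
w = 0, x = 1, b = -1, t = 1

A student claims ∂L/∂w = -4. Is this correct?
Correct

y = (0)(1) + -1 = -1
∂L/∂y = 2(y - t) = 2(-1 - 1) = -4
∂y/∂w = x = 1
∂L/∂w = -4 × 1 = -4

Claimed value: -4
Correct: The correct gradient is -4.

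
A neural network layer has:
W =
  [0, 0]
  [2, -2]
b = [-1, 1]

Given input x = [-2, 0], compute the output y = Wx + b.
y = [-1, -3]

Wx = [0×-2 + 0×0, 2×-2 + -2×0]
   = [0, -4]
y = Wx + b = [0 + -1, -4 + 1] = [-1, -3]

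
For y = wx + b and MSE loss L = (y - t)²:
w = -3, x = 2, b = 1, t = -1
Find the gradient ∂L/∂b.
∂L/∂b = -8

y = wx + b = (-3)(2) + 1 = -5
∂L/∂y = 2(y - t) = 2(-5 - -1) = -8
∂y/∂b = 1
∂L/∂b = ∂L/∂y · ∂y/∂b = -8 × 1 = -8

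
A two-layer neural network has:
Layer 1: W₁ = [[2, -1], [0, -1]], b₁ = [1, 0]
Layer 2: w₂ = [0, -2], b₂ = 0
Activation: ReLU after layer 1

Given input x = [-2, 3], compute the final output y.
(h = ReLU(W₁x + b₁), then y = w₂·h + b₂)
y = 0

Layer 1 pre-activation: z₁ = [-6, -3]
After ReLU: h = [0, 0]
Layer 2 output: y = 0×0 + -2×0 + 0 = 0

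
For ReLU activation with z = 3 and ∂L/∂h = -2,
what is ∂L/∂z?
∂L/∂z = -2

h = ReLU(3) = 3
Since z > 0: ∂h/∂z = 1
∂L/∂z = ∂L/∂h · ∂h/∂z = -2 × 1 = -2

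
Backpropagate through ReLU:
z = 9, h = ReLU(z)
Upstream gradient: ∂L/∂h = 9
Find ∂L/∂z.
∂L/∂z = 9

h = ReLU(9) = 9
Since z > 0: ∂h/∂z = 1
∂L/∂z = ∂L/∂h · ∂h/∂z = 9 × 1 = 9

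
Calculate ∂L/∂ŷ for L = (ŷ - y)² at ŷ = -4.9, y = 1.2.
∂L/∂ŷ = -12.2

∂L/∂ŷ = 2(ŷ - y) = 2(-4.9 - 1.2) = 2(-6.1) = -12.2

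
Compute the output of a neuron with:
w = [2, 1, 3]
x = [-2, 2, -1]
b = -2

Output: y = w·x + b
y = -7

y = (2)(-2) + (1)(2) + (3)(-1) + -2 = -7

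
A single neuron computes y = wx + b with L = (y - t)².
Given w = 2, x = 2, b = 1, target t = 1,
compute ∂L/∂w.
∂L/∂w = 16

y = wx + b = (2)(2) + 1 = 5
∂L/∂y = 2(y - t) = 2(5 - 1) = 8
∂y/∂w = x = 2
∂L/∂w = ∂L/∂y · ∂y/∂w = 8 × 2 = 16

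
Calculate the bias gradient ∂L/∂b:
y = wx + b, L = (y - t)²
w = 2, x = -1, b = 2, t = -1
∂L/∂b = 2

y = wx + b = (2)(-1) + 2 = 0
∂L/∂y = 2(y - t) = 2(0 - -1) = 2
∂y/∂b = 1
∂L/∂b = ∂L/∂y · ∂y/∂b = 2 × 1 = 2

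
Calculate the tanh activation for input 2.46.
0.9855

tanh(2.46) = (e^(2.46) - e^(-2.46))/(e^(2.46) + e^(-2.46)) = 0.9855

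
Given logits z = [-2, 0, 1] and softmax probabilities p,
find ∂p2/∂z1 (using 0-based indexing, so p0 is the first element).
∂p2/∂z1 = -0.183

p = softmax(z) = [0.03512, 0.2595, 0.7054]
p2 = 0.7054, p1 = 0.2595

∂p2/∂z1 = -p2 × p1 = -0.7054 × 0.2595 = -0.183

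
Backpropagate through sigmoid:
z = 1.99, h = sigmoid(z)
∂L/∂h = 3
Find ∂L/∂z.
∂L/∂z = 0.3174

σ(1.99) = 0.8797
σ'(1.99) = σ(1.99)(1 - σ(1.99)) = 0.8797 × 0.1203 = 0.1058
∂L/∂z = ∂L/∂h · σ'(z) = 3 × 0.1058 = 0.3174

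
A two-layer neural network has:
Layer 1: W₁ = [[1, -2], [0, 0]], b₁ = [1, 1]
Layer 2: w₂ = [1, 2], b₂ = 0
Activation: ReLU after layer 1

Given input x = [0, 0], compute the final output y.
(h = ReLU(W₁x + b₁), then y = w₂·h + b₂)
y = 3

Layer 1 pre-activation: z₁ = [1, 1]
After ReLU: h = [1, 1]
Layer 2 output: y = 1×1 + 2×1 + 0 = 3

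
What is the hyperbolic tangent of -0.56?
-0.508

tanh(-0.56) = (e^(-0.56) - e^(0.56))/(e^(-0.56) + e^(0.56)) = -0.508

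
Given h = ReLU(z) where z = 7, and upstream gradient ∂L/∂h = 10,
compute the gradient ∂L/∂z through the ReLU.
∂L/∂z = 10

h = ReLU(7) = 7
Since z > 0: ∂h/∂z = 1
∂L/∂z = ∂L/∂h · ∂h/∂z = 10 × 1 = 10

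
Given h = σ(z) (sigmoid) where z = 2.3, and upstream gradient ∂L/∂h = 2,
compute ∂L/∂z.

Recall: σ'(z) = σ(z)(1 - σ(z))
∂L/∂z = 0.1656

σ(2.3) = 0.9089
σ'(2.3) = σ(2.3)(1 - σ(2.3)) = 0.9089 × 0.09112 = 0.08282
∂L/∂z = ∂L/∂h · σ'(z) = 2 × 0.08282 = 0.1656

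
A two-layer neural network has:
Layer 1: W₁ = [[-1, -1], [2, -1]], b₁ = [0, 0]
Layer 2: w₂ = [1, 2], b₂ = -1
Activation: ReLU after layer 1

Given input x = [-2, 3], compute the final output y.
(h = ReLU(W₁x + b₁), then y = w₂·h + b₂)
y = -1

Layer 1 pre-activation: z₁ = [-1, -7]
After ReLU: h = [0, 0]
Layer 2 output: y = 1×0 + 2×0 + -1 = -1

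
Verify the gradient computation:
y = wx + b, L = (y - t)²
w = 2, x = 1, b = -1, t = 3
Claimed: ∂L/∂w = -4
Correct

y = (2)(1) + -1 = 1
∂L/∂y = 2(y - t) = 2(1 - 3) = -4
∂y/∂w = x = 1
∂L/∂w = -4 × 1 = -4

Claimed value: -4
Correct: The correct gradient is -4.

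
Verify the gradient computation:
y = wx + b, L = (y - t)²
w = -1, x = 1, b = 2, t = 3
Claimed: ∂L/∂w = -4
Correct

y = (-1)(1) + 2 = 1
∂L/∂y = 2(y - t) = 2(1 - 3) = -4
∂y/∂w = x = 1
∂L/∂w = -4 × 1 = -4

Claimed value: -4
Correct: The correct gradient is -4.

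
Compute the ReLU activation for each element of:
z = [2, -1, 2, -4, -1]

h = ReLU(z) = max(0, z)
h = [2, 0, 2, 0, 0]

ReLU applied element-wise: max(0,2)=2, max(0,-1)=0, max(0,2)=2, max(0,-4)=0, max(0,-1)=0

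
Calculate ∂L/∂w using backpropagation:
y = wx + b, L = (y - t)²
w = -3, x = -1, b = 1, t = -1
∂L/∂w = -10

y = wx + b = (-3)(-1) + 1 = 4
∂L/∂y = 2(y - t) = 2(4 - -1) = 10
∂y/∂w = x = -1
∂L/∂w = ∂L/∂y · ∂y/∂w = 10 × -1 = -10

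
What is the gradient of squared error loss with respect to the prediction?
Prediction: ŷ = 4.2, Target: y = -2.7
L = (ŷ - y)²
∂L/∂ŷ = 13.8

∂L/∂ŷ = 2(ŷ - y) = 2(4.2 - -2.7) = 2(6.9) = 13.8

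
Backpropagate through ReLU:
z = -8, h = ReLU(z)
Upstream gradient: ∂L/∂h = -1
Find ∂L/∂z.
∂L/∂z = 0

h = ReLU(-8) = 0
Since z < 0: ∂h/∂z = 0
∂L/∂z = ∂L/∂h · ∂h/∂z = -1 × 0 = 0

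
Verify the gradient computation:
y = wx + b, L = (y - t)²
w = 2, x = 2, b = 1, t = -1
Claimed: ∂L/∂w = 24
Correct

y = (2)(2) + 1 = 5
∂L/∂y = 2(y - t) = 2(5 - -1) = 12
∂y/∂w = x = 2
∂L/∂w = 12 × 2 = 24

Claimed value: 24
Correct: The correct gradient is 24.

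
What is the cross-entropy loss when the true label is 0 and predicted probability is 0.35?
L = 0.4308

L = -0·log(0.35) - 1·log(0.65) = -log(0.65) = 0.4308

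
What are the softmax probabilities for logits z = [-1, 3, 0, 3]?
p = [0.0089, 0.4835, 0.0241, 0.4835]

exp(z) = [0.3679, 20.09, 1, 20.09]
Sum = 41.54
p = [0.0089, 0.4835, 0.0241, 0.4835]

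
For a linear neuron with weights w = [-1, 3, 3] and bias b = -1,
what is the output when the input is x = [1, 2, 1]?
y = 7

y = (-1)(1) + (3)(2) + (3)(1) + -1 = 7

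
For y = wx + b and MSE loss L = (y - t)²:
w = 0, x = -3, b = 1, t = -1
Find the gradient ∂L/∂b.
∂L/∂b = 4

y = wx + b = (0)(-3) + 1 = 1
∂L/∂y = 2(y - t) = 2(1 - -1) = 4
∂y/∂b = 1
∂L/∂b = ∂L/∂y · ∂y/∂b = 4 × 1 = 4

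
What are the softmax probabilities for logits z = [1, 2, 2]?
p = [0.1554, 0.4223, 0.4223]

exp(z) = [2.718, 7.389, 7.389]
Sum = 17.5
p = [0.1554, 0.4223, 0.4223]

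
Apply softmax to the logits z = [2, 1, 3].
p = [0.2447, 0.09, 0.6652]

exp(z) = [7.389, 2.718, 20.09]
Sum = 30.19
p = [0.2447, 0.09, 0.6652]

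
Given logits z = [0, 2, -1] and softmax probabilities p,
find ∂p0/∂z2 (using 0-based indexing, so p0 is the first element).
∂p0/∂z2 = -0.004797

p = softmax(z) = [0.1142, 0.8438, 0.04201]
p0 = 0.1142, p2 = 0.04201

∂p0/∂z2 = -p0 × p2 = -0.1142 × 0.04201 = -0.004797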